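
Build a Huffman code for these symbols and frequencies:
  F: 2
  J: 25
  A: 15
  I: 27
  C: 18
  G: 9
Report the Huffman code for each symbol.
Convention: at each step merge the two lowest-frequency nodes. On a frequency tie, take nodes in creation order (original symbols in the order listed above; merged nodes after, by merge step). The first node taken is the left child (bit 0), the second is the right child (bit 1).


Huffman tree construction:
Step 1: Merge F(2) + G(9) = 11
Step 2: Merge (F+G)(11) + A(15) = 26
Step 3: Merge C(18) + J(25) = 43
Step 4: Merge ((F+G)+A)(26) + I(27) = 53
Step 5: Merge (C+J)(43) + (((F+G)+A)+I)(53) = 96
Read each symbol's code off the tree from the root (left child = 0, right child = 1).

Codes:
  F: 1000 (length 4)
  J: 01 (length 2)
  A: 101 (length 3)
  I: 11 (length 2)
  C: 00 (length 2)
  G: 1001 (length 4)
Average code length: 229/96 = 2.3854 bits/symbol


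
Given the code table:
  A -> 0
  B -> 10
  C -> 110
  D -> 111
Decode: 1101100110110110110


Decoding:
110 -> C
110 -> C
0 -> A
110 -> C
110 -> C
110 -> C
110 -> C


Result: CCACCCC


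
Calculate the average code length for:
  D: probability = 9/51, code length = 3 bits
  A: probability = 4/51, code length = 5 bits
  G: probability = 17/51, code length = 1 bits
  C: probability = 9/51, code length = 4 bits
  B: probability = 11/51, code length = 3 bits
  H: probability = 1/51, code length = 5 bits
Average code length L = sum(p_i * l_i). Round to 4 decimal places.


Weighted contributions p_i * l_i:
  D: (9/51) * 3 = 27/51
  A: (4/51) * 5 = 20/51
  G: (17/51) * 1 = 17/51
  C: (9/51) * 4 = 36/51
  B: (11/51) * 3 = 33/51
  H: (1/51) * 5 = 5/51
Sum = (27 + 20 + 17 + 36 + 33 + 5)/51 = 138/51

L = 138/51 = 2.7059 bits/symbol


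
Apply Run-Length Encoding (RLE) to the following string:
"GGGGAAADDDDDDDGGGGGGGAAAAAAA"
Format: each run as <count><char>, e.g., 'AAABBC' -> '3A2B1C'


Scanning runs left to right:
  i=0: run of 'G' x 4 -> '4G'
  i=4: run of 'A' x 3 -> '3A'
  i=7: run of 'D' x 7 -> '7D'
  i=14: run of 'G' x 7 -> '7G'
  i=21: run of 'A' x 7 -> '7A'

RLE = 4G3A7D7G7A


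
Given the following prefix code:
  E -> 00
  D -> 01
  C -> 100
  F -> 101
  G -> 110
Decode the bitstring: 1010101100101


Decoding step by step:
Bits 101 -> F
Bits 01 -> D
Bits 01 -> D
Bits 100 -> C
Bits 101 -> F


Decoded message: FDDCF


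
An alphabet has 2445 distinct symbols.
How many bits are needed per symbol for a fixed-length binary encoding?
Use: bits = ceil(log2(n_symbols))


log2(2445) = 11.2556
Bracket: 2^11 = 2048 < 2445 <= 2^12 = 4096
So ceil(log2(2445)) = 12

bits = ceil(log2(2445)) = ceil(11.2556) = 12 bits


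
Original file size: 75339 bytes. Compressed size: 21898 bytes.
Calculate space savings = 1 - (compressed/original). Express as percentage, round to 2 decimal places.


ratio = compressed/original = 21898/75339 = 0.29066
savings = 1 - ratio = 1 - 0.29066 = 0.70934
as a percentage: 0.70934 * 100 = 70.93%

Space savings = 1 - 21898/75339 = 70.93%


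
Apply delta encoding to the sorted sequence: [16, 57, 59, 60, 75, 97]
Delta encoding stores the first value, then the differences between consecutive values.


First value: 16
Deltas:
  57 - 16 = 41
  59 - 57 = 2
  60 - 59 = 1
  75 - 60 = 15
  97 - 75 = 22


Delta encoded: [16, 41, 2, 1, 15, 22]


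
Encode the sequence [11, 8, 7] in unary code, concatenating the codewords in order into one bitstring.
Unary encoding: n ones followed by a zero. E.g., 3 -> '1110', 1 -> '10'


Encode each number as n ones followed by a terminating 0:
  11 -> 111111111110 (12 bits)
  8 -> 111111110 (9 bits)
  7 -> 11111110 (8 bits)
Total length = 12 + 9 + 8 = 29 bits.

Unary([11, 8, 7]) = 11111111111011111111011111110 (29 bits)


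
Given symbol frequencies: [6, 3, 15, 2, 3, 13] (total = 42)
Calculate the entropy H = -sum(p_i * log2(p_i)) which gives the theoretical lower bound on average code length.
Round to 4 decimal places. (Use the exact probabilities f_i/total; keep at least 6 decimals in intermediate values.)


Per-symbol terms -p_i * log2(p_i) with p_i = f_i/42:
  p = 6/42 = 0.142857: log2(p) = -2.807355, -p*log2(p) = 0.401051
  p = 3/42 = 0.071429: log2(p) = -3.807355, -p*log2(p) = 0.271954
  p = 15/42 = 0.357143: log2(p) = -1.485427, -p*log2(p) = 0.530510
  p = 2/42 = 0.047619: log2(p) = -4.392317, -p*log2(p) = 0.209158
  p = 3/42 = 0.071429: log2(p) = -3.807355, -p*log2(p) = 0.271954
  p = 13/42 = 0.309524: log2(p) = -1.691878, -p*log2(p) = 0.523676
H = 0.401051 + 0.271954 + 0.530510 + 0.209158 + 0.271954 + 0.523676 = 2.208303

H = 2.2083 bits/symbol


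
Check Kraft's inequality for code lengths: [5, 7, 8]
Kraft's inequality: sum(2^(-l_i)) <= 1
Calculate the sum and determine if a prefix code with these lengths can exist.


Sum = 2^(-5) + 2^(-7) + 2^(-8)
    = 0.03125 + 0.0078125 + 0.00390625
    = 11/256 = 0.04296875
Since 0.04296875 <= 1, Kraft's inequality IS satisfied.
A prefix code with these lengths CAN exist.

Kraft sum = 0.04296875. Satisfied.


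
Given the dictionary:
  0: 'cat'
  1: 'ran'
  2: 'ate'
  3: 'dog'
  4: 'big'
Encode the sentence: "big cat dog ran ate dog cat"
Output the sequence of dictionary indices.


Look up each word in the dictionary:
  'big' -> 4
  'cat' -> 0
  'dog' -> 3
  'ran' -> 1
  'ate' -> 2
  'dog' -> 3
  'cat' -> 0

Encoded: [4, 0, 3, 1, 2, 3, 0]


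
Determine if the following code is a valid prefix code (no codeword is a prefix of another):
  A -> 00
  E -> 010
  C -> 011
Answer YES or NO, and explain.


Checking each pair (does one codeword prefix another?):
  A='00' vs E='010': no prefix
  A='00' vs C='011': no prefix
  E='010' vs A='00': no prefix
  E='010' vs C='011': no prefix
  C='011' vs A='00': no prefix
  C='011' vs E='010': no prefix
No violation found over all pairs.

YES -- this is a valid prefix code. No codeword is a prefix of any other codeword.


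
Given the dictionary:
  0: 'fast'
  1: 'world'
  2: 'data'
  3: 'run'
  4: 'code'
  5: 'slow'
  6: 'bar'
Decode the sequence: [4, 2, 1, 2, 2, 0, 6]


Look up each index in the dictionary:
  4 -> 'code'
  2 -> 'data'
  1 -> 'world'
  2 -> 'data'
  2 -> 'data'
  0 -> 'fast'
  6 -> 'bar'

Decoded: "code data world data data fast bar"


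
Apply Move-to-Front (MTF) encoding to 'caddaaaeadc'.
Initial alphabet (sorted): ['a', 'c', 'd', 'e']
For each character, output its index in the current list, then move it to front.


MTF encoding:
'c': index 1 in ['a', 'c', 'd', 'e'] -> ['c', 'a', 'd', 'e']
'a': index 1 in ['c', 'a', 'd', 'e'] -> ['a', 'c', 'd', 'e']
'd': index 2 in ['a', 'c', 'd', 'e'] -> ['d', 'a', 'c', 'e']
'd': index 0 in ['d', 'a', 'c', 'e'] -> ['d', 'a', 'c', 'e']
'a': index 1 in ['d', 'a', 'c', 'e'] -> ['a', 'd', 'c', 'e']
'a': index 0 in ['a', 'd', 'c', 'e'] -> ['a', 'd', 'c', 'e']
'a': index 0 in ['a', 'd', 'c', 'e'] -> ['a', 'd', 'c', 'e']
'e': index 3 in ['a', 'd', 'c', 'e'] -> ['e', 'a', 'd', 'c']
'a': index 1 in ['e', 'a', 'd', 'c'] -> ['a', 'e', 'd', 'c']
'd': index 2 in ['a', 'e', 'd', 'c'] -> ['d', 'a', 'e', 'c']
'c': index 3 in ['d', 'a', 'e', 'c'] -> ['c', 'd', 'a', 'e']


Output: [1, 1, 2, 0, 1, 0, 0, 3, 1, 2, 3]


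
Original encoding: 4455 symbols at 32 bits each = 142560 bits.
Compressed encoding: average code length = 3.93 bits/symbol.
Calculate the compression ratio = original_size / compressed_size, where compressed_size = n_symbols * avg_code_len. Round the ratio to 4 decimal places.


original_size = n_symbols * orig_bits = 4455 * 32 = 142560 bits
compressed_size = n_symbols * avg_code_len = 4455 * 3.93 = 17508.15 bits
ratio = original_size / compressed_size = 142560 / 17508.15 = 8.1425

Compression ratio = 8.1425


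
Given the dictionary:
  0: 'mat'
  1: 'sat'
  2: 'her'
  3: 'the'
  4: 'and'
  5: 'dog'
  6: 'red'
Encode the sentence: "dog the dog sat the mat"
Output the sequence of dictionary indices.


Look up each word in the dictionary:
  'dog' -> 5
  'the' -> 3
  'dog' -> 5
  'sat' -> 1
  'the' -> 3
  'mat' -> 0

Encoded: [5, 3, 5, 1, 3, 0]


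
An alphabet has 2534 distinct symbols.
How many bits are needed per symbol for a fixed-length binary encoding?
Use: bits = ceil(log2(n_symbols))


log2(2534) = 11.3072
Bracket: 2^11 = 2048 < 2534 <= 2^12 = 4096
So ceil(log2(2534)) = 12

bits = ceil(log2(2534)) = ceil(11.3072) = 12 bits


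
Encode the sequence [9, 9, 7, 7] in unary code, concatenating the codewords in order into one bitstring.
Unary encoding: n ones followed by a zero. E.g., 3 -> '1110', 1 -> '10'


Encode each number as n ones followed by a terminating 0:
  9 -> 1111111110 (10 bits)
  9 -> 1111111110 (10 bits)
  7 -> 11111110 (8 bits)
  7 -> 11111110 (8 bits)
Total length = 10 + 10 + 8 + 8 = 36 bits.

Unary([9, 9, 7, 7]) = 111111111011111111101111111011111110 (36 bits)


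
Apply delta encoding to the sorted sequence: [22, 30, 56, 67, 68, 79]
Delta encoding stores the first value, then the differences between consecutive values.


First value: 22
Deltas:
  30 - 22 = 8
  56 - 30 = 26
  67 - 56 = 11
  68 - 67 = 1
  79 - 68 = 11


Delta encoded: [22, 8, 26, 11, 1, 11]


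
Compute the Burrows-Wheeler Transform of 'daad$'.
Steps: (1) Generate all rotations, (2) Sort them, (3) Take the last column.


Rotations (sorted):
  0: $daad -> last char: d
  1: aad$d -> last char: d
  2: ad$da -> last char: a
  3: d$daa -> last char: a
  4: daad$ -> last char: $


BWT = ddaa$


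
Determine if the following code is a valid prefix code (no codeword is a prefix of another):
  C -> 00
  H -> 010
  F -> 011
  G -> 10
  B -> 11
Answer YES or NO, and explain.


Checking each pair (does one codeword prefix another?):
  C='00' vs H='010': no prefix
  C='00' vs F='011': no prefix
  C='00' vs G='10': no prefix
  C='00' vs B='11': no prefix
  H='010' vs C='00': no prefix
  H='010' vs F='011': no prefix
  H='010' vs G='10': no prefix
  H='010' vs B='11': no prefix
  F='011' vs C='00': no prefix
  F='011' vs H='010': no prefix
  F='011' vs G='10': no prefix
  F='011' vs B='11': no prefix
  G='10' vs C='00': no prefix
  G='10' vs H='010': no prefix
  G='10' vs F='011': no prefix
  G='10' vs B='11': no prefix
  B='11' vs C='00': no prefix
  B='11' vs H='010': no prefix
  B='11' vs F='011': no prefix
  B='11' vs G='10': no prefix
No violation found over all pairs.

YES -- this is a valid prefix code. No codeword is a prefix of any other codeword.


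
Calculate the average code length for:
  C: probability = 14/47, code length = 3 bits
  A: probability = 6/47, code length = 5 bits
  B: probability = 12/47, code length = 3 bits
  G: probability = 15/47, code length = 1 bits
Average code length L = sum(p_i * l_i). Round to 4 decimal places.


Weighted contributions p_i * l_i:
  C: (14/47) * 3 = 42/47
  A: (6/47) * 5 = 30/47
  B: (12/47) * 3 = 36/47
  G: (15/47) * 1 = 15/47
Sum = (42 + 30 + 36 + 15)/47 = 123/47

L = 123/47 = 2.6170 bits/symbol


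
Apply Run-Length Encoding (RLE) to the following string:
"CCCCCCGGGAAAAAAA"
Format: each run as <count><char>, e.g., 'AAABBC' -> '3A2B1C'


Scanning runs left to right:
  i=0: run of 'C' x 6 -> '6C'
  i=6: run of 'G' x 3 -> '3G'
  i=9: run of 'A' x 7 -> '7A'

RLE = 6C3G7A


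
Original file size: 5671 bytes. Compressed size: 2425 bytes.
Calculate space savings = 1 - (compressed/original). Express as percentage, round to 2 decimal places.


ratio = compressed/original = 2425/5671 = 0.427614
savings = 1 - ratio = 1 - 0.427614 = 0.572386
as a percentage: 0.572386 * 100 = 57.24%

Space savings = 1 - 2425/5671 = 57.24%


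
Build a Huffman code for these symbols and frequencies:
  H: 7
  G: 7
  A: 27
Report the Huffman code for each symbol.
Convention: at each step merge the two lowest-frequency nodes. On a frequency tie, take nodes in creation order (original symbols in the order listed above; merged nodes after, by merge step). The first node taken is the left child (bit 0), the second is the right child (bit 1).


Huffman tree construction:
Step 1: Merge H(7) + G(7) = 14
Step 2: Merge (H+G)(14) + A(27) = 41
Read each symbol's code off the tree from the root (left child = 0, right child = 1).

Codes:
  H: 00 (length 2)
  G: 01 (length 2)
  A: 1 (length 1)
Average code length: 55/41 = 1.3415 bits/symbol


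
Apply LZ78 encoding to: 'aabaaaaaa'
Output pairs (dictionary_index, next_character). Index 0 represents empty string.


LZ78 encoding steps:
Dictionary: {0: ''}
Step 1: w='' (idx 0), next='a' -> output (0, 'a'), add 'a' as idx 1
Step 2: w='a' (idx 1), next='b' -> output (1, 'b'), add 'ab' as idx 2
Step 3: w='a' (idx 1), next='a' -> output (1, 'a'), add 'aa' as idx 3
Step 4: w='aa' (idx 3), next='a' -> output (3, 'a'), add 'aaa' as idx 4
Step 5: w='a' (idx 1), end of input -> output (1, '')


Encoded: [(0, 'a'), (1, 'b'), (1, 'a'), (3, 'a'), (1, '')]


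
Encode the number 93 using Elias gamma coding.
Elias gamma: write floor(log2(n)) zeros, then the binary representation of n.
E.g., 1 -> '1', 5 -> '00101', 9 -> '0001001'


num_bits = floor(log2(93)) + 1 = 7
leading_zeros = num_bits - 1 = 6
binary(93) = 1011101

Elias gamma(93) = '000000' + '1011101' = 0000001011101 (13 bits)


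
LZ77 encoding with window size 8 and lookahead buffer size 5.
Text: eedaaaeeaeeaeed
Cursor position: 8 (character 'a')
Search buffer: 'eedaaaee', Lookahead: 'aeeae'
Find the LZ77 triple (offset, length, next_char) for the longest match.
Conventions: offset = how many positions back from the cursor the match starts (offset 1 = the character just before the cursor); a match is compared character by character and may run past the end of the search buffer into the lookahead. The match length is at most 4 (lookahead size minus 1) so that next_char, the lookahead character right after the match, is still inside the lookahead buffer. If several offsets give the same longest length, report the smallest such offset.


Try each offset into the search buffer:
  offset=1 (pos 7, char 'e'): match length 0
  offset=2 (pos 6, char 'e'): match length 0
  offset=3 (pos 5, char 'a'): match length 4
  offset=4 (pos 4, char 'a'): match length 1
  offset=5 (pos 3, char 'a'): match length 1
  offset=6 (pos 2, char 'd'): match length 0
  offset=7 (pos 1, char 'e'): match length 0
  offset=8 (pos 0, char 'e'): match length 0
Longest match has length 4 at offset 3.
next_char = character at position 8 + 4 = 12 -> 'e'

Best match: offset=3, length=4 (matching 'aeea' starting at position 5)
LZ77 triple: (3, 4, 'e')


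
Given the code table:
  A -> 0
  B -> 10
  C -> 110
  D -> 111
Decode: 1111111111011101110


Decoding:
111 -> D
111 -> D
111 -> D
10 -> B
111 -> D
0 -> A
111 -> D
0 -> A


Result: DDDBDADA


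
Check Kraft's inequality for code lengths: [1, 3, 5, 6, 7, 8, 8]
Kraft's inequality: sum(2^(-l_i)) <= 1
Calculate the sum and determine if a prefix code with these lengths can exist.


Sum = 2^(-1) + 2^(-3) + 2^(-5) + 2^(-6) + 2^(-7) + 2^(-8) + 2^(-8)
    = 0.5 + 0.125 + 0.03125 + 0.015625 + 0.0078125 + 0.00390625 + 0.00390625
    = 176/256 = 0.6875
Since 0.6875 <= 1, Kraft's inequality IS satisfied.
A prefix code with these lengths CAN exist.

Kraft sum = 0.6875. Satisfied.


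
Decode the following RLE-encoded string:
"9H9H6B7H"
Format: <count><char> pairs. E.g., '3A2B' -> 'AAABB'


Expanding each <count><char> pair:
  9H -> 'HHHHHHHHH'
  9H -> 'HHHHHHHHH'
  6B -> 'BBBBBB'
  7H -> 'HHHHHHH'

Decoded = HHHHHHHHHHHHHHHHHHBBBBBBHHHHHHH


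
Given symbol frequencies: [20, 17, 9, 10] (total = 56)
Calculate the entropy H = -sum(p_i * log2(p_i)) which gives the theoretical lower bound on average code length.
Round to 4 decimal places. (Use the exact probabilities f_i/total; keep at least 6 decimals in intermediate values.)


Per-symbol terms -p_i * log2(p_i) with p_i = f_i/56:
  p = 20/56 = 0.357143: log2(p) = -1.485427, -p*log2(p) = 0.530510
  p = 17/56 = 0.303571: log2(p) = -1.719892, -p*log2(p) = 0.522110
  p = 9/56 = 0.160714: log2(p) = -2.637430, -p*log2(p) = 0.423873
  p = 10/56 = 0.178571: log2(p) = -2.485427, -p*log2(p) = 0.443826
H = 0.530510 + 0.522110 + 0.423873 + 0.443826 = 1.920319

H = 1.9203 bits/symbol


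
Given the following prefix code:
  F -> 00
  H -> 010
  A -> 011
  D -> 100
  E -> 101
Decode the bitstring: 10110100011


Decoding step by step:
Bits 101 -> E
Bits 101 -> E
Bits 00 -> F
Bits 011 -> A


Decoded message: EEFA


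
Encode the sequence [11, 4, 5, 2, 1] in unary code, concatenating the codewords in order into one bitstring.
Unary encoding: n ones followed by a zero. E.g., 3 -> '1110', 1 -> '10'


Encode each number as n ones followed by a terminating 0:
  11 -> 111111111110 (12 bits)
  4 -> 11110 (5 bits)
  5 -> 111110 (6 bits)
  2 -> 110 (3 bits)
  1 -> 10 (2 bits)
Total length = 12 + 5 + 6 + 3 + 2 = 28 bits.

Unary([11, 4, 5, 2, 1]) = 1111111111101111011111011010 (28 bits)


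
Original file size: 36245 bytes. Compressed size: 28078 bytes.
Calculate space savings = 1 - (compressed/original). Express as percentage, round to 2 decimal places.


ratio = compressed/original = 28078/36245 = 0.774672
savings = 1 - ratio = 1 - 0.774672 = 0.225328
as a percentage: 0.225328 * 100 = 22.53%

Space savings = 1 - 28078/36245 = 22.53%


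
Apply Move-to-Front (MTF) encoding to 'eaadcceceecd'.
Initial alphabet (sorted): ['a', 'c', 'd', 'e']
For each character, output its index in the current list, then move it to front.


MTF encoding:
'e': index 3 in ['a', 'c', 'd', 'e'] -> ['e', 'a', 'c', 'd']
'a': index 1 in ['e', 'a', 'c', 'd'] -> ['a', 'e', 'c', 'd']
'a': index 0 in ['a', 'e', 'c', 'd'] -> ['a', 'e', 'c', 'd']
'd': index 3 in ['a', 'e', 'c', 'd'] -> ['d', 'a', 'e', 'c']
'c': index 3 in ['d', 'a', 'e', 'c'] -> ['c', 'd', 'a', 'e']
'c': index 0 in ['c', 'd', 'a', 'e'] -> ['c', 'd', 'a', 'e']
'e': index 3 in ['c', 'd', 'a', 'e'] -> ['e', 'c', 'd', 'a']
'c': index 1 in ['e', 'c', 'd', 'a'] -> ['c', 'e', 'd', 'a']
'e': index 1 in ['c', 'e', 'd', 'a'] -> ['e', 'c', 'd', 'a']
'e': index 0 in ['e', 'c', 'd', 'a'] -> ['e', 'c', 'd', 'a']
'c': index 1 in ['e', 'c', 'd', 'a'] -> ['c', 'e', 'd', 'a']
'd': index 2 in ['c', 'e', 'd', 'a'] -> ['d', 'c', 'e', 'a']


Output: [3, 1, 0, 3, 3, 0, 3, 1, 1, 0, 1, 2]


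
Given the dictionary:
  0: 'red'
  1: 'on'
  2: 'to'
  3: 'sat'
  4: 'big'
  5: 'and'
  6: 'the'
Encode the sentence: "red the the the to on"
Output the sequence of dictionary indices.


Look up each word in the dictionary:
  'red' -> 0
  'the' -> 6
  'the' -> 6
  'the' -> 6
  'to' -> 2
  'on' -> 1

Encoded: [0, 6, 6, 6, 2, 1]


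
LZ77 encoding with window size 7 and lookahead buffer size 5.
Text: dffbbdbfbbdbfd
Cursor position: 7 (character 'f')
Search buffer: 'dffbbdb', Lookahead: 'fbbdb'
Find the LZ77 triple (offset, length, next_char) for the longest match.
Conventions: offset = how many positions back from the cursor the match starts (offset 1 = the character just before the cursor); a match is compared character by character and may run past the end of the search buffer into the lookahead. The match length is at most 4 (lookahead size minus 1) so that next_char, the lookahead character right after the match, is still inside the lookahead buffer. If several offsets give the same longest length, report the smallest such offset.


Try each offset into the search buffer:
  offset=1 (pos 6, char 'b'): match length 0
  offset=2 (pos 5, char 'd'): match length 0
  offset=3 (pos 4, char 'b'): match length 0
  offset=4 (pos 3, char 'b'): match length 0
  offset=5 (pos 2, char 'f'): match length 4
  offset=6 (pos 1, char 'f'): match length 1
  offset=7 (pos 0, char 'd'): match length 0
Longest match has length 4 at offset 5.
next_char = character at position 7 + 4 = 11 -> 'b'

Best match: offset=5, length=4 (matching 'fbbd' starting at position 2)
LZ77 triple: (5, 4, 'b')


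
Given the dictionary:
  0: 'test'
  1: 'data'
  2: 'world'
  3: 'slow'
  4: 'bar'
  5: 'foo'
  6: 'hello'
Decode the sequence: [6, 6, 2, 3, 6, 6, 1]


Look up each index in the dictionary:
  6 -> 'hello'
  6 -> 'hello'
  2 -> 'world'
  3 -> 'slow'
  6 -> 'hello'
  6 -> 'hello'
  1 -> 'data'

Decoded: "hello hello world slow hello hello data"


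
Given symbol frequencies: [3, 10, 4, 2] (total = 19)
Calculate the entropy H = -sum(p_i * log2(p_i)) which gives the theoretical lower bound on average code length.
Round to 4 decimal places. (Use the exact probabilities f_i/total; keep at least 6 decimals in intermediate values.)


Per-symbol terms -p_i * log2(p_i) with p_i = f_i/19:
  p = 3/19 = 0.157895: log2(p) = -2.662965, -p*log2(p) = 0.420468
  p = 10/19 = 0.526316: log2(p) = -0.925999, -p*log2(p) = 0.487368
  p = 4/19 = 0.210526: log2(p) = -2.247928, -p*log2(p) = 0.473248
  p = 2/19 = 0.105263: log2(p) = -3.247928, -p*log2(p) = 0.341887
H = 0.420468 + 0.487368 + 0.473248 + 0.341887 = 1.722971

H = 1.723 bits/symbol


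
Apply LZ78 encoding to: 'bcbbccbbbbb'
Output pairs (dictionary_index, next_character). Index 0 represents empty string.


LZ78 encoding steps:
Dictionary: {0: ''}
Step 1: w='' (idx 0), next='b' -> output (0, 'b'), add 'b' as idx 1
Step 2: w='' (idx 0), next='c' -> output (0, 'c'), add 'c' as idx 2
Step 3: w='b' (idx 1), next='b' -> output (1, 'b'), add 'bb' as idx 3
Step 4: w='c' (idx 2), next='c' -> output (2, 'c'), add 'cc' as idx 4
Step 5: w='bb' (idx 3), next='b' -> output (3, 'b'), add 'bbb' as idx 5
Step 6: w='bb' (idx 3), end of input -> output (3, '')


Encoded: [(0, 'b'), (0, 'c'), (1, 'b'), (2, 'c'), (3, 'b'), (3, '')]


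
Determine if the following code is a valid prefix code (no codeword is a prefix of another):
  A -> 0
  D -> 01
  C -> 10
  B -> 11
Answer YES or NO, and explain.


Checking each pair (does one codeword prefix another?):
  A='0' vs D='01': prefix -- VIOLATION

NO -- this is NOT a valid prefix code. A (0) is a prefix of D (01).


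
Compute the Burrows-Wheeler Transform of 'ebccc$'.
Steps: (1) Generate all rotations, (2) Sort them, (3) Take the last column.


Rotations (sorted):
  0: $ebccc -> last char: c
  1: bccc$e -> last char: e
  2: c$ebcc -> last char: c
  3: cc$ebc -> last char: c
  4: ccc$eb -> last char: b
  5: ebccc$ -> last char: $


BWT = ceccb$


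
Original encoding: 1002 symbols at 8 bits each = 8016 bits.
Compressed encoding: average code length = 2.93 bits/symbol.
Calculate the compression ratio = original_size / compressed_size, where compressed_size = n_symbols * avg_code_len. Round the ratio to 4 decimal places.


original_size = n_symbols * orig_bits = 1002 * 8 = 8016 bits
compressed_size = n_symbols * avg_code_len = 1002 * 2.93 = 2935.86 bits
ratio = original_size / compressed_size = 8016 / 2935.86 = 2.7304

Compression ratio = 2.7304


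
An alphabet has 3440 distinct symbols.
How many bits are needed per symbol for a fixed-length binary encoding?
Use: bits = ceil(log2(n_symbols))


log2(3440) = 11.7482
Bracket: 2^11 = 2048 < 3440 <= 2^12 = 4096
So ceil(log2(3440)) = 12

bits = ceil(log2(3440)) = ceil(11.7482) = 12 bits


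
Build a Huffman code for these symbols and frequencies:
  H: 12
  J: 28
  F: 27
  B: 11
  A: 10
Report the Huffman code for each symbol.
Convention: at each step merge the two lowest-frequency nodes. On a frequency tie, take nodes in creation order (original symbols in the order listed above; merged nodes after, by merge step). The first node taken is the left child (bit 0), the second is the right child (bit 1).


Huffman tree construction:
Step 1: Merge A(10) + B(11) = 21
Step 2: Merge H(12) + (A+B)(21) = 33
Step 3: Merge F(27) + J(28) = 55
Step 4: Merge (H+(A+B))(33) + (F+J)(55) = 88
Read each symbol's code off the tree from the root (left child = 0, right child = 1).

Codes:
  H: 00 (length 2)
  J: 11 (length 2)
  F: 10 (length 2)
  B: 011 (length 3)
  A: 010 (length 3)
Average code length: 197/88 = 2.2386 bits/symbol


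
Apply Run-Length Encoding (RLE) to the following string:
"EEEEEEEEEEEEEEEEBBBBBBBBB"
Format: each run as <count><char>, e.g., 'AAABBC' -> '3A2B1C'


Scanning runs left to right:
  i=0: run of 'E' x 16 -> '16E'
  i=16: run of 'B' x 9 -> '9B'

RLE = 16E9B


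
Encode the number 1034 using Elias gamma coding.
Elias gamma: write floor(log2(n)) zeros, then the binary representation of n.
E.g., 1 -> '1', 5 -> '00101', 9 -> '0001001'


num_bits = floor(log2(1034)) + 1 = 11
leading_zeros = num_bits - 1 = 10
binary(1034) = 10000001010

Elias gamma(1034) = '0000000000' + '10000001010' = 000000000010000001010 (21 bits)


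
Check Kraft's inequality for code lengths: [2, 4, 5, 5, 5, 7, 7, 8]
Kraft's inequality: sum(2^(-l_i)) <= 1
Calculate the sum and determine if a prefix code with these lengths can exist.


Sum = 2^(-2) + 2^(-4) + 2^(-5) + 2^(-5) + 2^(-5) + 2^(-7) + 2^(-7) + 2^(-8)
    = 0.25 + 0.0625 + 0.03125 + 0.03125 + 0.03125 + 0.0078125 + 0.0078125 + 0.00390625
    = 109/256 = 0.42578125
Since 0.42578125 <= 1, Kraft's inequality IS satisfied.
A prefix code with these lengths CAN exist.

Kraft sum = 0.42578125. Satisfied.


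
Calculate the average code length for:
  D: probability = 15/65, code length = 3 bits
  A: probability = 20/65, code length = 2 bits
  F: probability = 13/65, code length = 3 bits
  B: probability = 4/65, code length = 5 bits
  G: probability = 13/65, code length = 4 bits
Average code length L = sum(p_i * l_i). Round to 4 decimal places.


Weighted contributions p_i * l_i:
  D: (15/65) * 3 = 45/65
  A: (20/65) * 2 = 40/65
  F: (13/65) * 3 = 39/65
  B: (4/65) * 5 = 20/65
  G: (13/65) * 4 = 52/65
Sum = (45 + 40 + 39 + 20 + 52)/65 = 196/65

L = 196/65 = 3.0154 bits/symbol


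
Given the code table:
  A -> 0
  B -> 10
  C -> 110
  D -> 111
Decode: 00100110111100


Decoding:
0 -> A
0 -> A
10 -> B
0 -> A
110 -> C
111 -> D
10 -> B
0 -> A


Result: AABACDBA


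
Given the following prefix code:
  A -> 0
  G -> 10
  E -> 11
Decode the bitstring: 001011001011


Decoding step by step:
Bits 0 -> A
Bits 0 -> A
Bits 10 -> G
Bits 11 -> E
Bits 0 -> A
Bits 0 -> A
Bits 10 -> G
Bits 11 -> E


Decoded message: AAGEAAGE


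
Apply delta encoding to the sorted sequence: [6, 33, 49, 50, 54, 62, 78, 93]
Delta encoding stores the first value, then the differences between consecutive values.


First value: 6
Deltas:
  33 - 6 = 27
  49 - 33 = 16
  50 - 49 = 1
  54 - 50 = 4
  62 - 54 = 8
  78 - 62 = 16
  93 - 78 = 15


Delta encoded: [6, 27, 16, 1, 4, 8, 16, 15]


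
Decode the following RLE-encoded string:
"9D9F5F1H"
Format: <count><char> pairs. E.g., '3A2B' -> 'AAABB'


Expanding each <count><char> pair:
  9D -> 'DDDDDDDDD'
  9F -> 'FFFFFFFFF'
  5F -> 'FFFFF'
  1H -> 'H'

Decoded = DDDDDDDDDFFFFFFFFFFFFFFH


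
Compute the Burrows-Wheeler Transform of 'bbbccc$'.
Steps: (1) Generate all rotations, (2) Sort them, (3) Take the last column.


Rotations (sorted):
  0: $bbbccc -> last char: c
  1: bbbccc$ -> last char: $
  2: bbccc$b -> last char: b
  3: bccc$bb -> last char: b
  4: c$bbbcc -> last char: c
  5: cc$bbbc -> last char: c
  6: ccc$bbb -> last char: b


BWT = c$bbccb


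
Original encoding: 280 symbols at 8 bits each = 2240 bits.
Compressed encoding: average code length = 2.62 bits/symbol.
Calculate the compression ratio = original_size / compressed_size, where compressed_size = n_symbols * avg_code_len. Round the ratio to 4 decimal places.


original_size = n_symbols * orig_bits = 280 * 8 = 2240 bits
compressed_size = n_symbols * avg_code_len = 280 * 2.62 = 733.6 bits
ratio = original_size / compressed_size = 2240 / 733.6 = 3.0534

Compression ratio = 3.0534


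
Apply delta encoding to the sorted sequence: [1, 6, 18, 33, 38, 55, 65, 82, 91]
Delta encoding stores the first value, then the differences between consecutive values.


First value: 1
Deltas:
  6 - 1 = 5
  18 - 6 = 12
  33 - 18 = 15
  38 - 33 = 5
  55 - 38 = 17
  65 - 55 = 10
  82 - 65 = 17
  91 - 82 = 9


Delta encoded: [1, 5, 12, 15, 5, 17, 10, 17, 9]


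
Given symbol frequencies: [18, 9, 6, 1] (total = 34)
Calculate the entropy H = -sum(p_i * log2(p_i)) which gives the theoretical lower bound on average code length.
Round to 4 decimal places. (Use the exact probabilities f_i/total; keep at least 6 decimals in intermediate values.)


Per-symbol terms -p_i * log2(p_i) with p_i = f_i/34:
  p = 18/34 = 0.529412: log2(p) = -0.917538, -p*log2(p) = 0.485755
  p = 9/34 = 0.264706: log2(p) = -1.917538, -p*log2(p) = 0.507584
  p = 6/34 = 0.176471: log2(p) = -2.502500, -p*log2(p) = 0.441618
  p = 1/34 = 0.029412: log2(p) = -5.087463, -p*log2(p) = 0.149631
H = 0.485755 + 0.507584 + 0.441618 + 0.149631 = 1.584588

H = 1.5846 bits/symbol


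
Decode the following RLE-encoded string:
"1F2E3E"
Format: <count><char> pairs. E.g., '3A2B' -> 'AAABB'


Expanding each <count><char> pair:
  1F -> 'F'
  2E -> 'EE'
  3E -> 'EEE'

Decoded = FEEEEE


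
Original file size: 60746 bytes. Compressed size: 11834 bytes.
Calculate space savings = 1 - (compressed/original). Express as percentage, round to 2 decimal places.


ratio = compressed/original = 11834/60746 = 0.194811
savings = 1 - ratio = 1 - 0.194811 = 0.805189
as a percentage: 0.805189 * 100 = 80.52%

Space savings = 1 - 11834/60746 = 80.52%


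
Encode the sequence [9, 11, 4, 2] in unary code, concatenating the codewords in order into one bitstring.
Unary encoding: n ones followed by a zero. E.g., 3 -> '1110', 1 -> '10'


Encode each number as n ones followed by a terminating 0:
  9 -> 1111111110 (10 bits)
  11 -> 111111111110 (12 bits)
  4 -> 11110 (5 bits)
  2 -> 110 (3 bits)
Total length = 10 + 12 + 5 + 3 = 30 bits.

Unary([9, 11, 4, 2]) = 111111111011111111111011110110 (30 bits)


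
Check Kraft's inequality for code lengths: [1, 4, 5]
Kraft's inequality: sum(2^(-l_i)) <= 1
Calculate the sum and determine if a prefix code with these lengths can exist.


Sum = 2^(-1) + 2^(-4) + 2^(-5)
    = 0.5 + 0.0625 + 0.03125
    = 19/32 = 0.59375
Since 0.59375 <= 1, Kraft's inequality IS satisfied.
A prefix code with these lengths CAN exist.

Kraft sum = 0.59375. Satisfied.


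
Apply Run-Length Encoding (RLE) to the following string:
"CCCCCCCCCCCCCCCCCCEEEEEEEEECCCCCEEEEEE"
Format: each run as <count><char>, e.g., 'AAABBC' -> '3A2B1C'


Scanning runs left to right:
  i=0: run of 'C' x 18 -> '18C'
  i=18: run of 'E' x 9 -> '9E'
  i=27: run of 'C' x 5 -> '5C'
  i=32: run of 'E' x 6 -> '6E'

RLE = 18C9E5C6E


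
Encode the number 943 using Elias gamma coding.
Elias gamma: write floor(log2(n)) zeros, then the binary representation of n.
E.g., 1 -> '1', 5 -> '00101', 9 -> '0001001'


num_bits = floor(log2(943)) + 1 = 10
leading_zeros = num_bits - 1 = 9
binary(943) = 1110101111

Elias gamma(943) = '000000000' + '1110101111' = 0000000001110101111 (19 bits)


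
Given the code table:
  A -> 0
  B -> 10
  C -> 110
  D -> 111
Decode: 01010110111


Decoding:
0 -> A
10 -> B
10 -> B
110 -> C
111 -> D


Result: ABBCD


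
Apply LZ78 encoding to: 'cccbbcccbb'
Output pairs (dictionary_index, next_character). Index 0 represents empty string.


LZ78 encoding steps:
Dictionary: {0: ''}
Step 1: w='' (idx 0), next='c' -> output (0, 'c'), add 'c' as idx 1
Step 2: w='c' (idx 1), next='c' -> output (1, 'c'), add 'cc' as idx 2
Step 3: w='' (idx 0), next='b' -> output (0, 'b'), add 'b' as idx 3
Step 4: w='b' (idx 3), next='c' -> output (3, 'c'), add 'bc' as idx 4
Step 5: w='cc' (idx 2), next='b' -> output (2, 'b'), add 'ccb' as idx 5
Step 6: w='b' (idx 3), end of input -> output (3, '')


Encoded: [(0, 'c'), (1, 'c'), (0, 'b'), (3, 'c'), (2, 'b'), (3, '')]


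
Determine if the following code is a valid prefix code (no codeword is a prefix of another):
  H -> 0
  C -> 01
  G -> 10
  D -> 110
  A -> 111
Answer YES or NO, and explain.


Checking each pair (does one codeword prefix another?):
  H='0' vs C='01': prefix -- VIOLATION

NO -- this is NOT a valid prefix code. H (0) is a prefix of C (01).


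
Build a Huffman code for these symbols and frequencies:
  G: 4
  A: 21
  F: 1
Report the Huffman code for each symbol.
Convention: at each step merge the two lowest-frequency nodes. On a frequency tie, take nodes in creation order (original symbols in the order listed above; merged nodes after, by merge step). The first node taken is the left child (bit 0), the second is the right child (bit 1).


Huffman tree construction:
Step 1: Merge F(1) + G(4) = 5
Step 2: Merge (F+G)(5) + A(21) = 26
Read each symbol's code off the tree from the root (left child = 0, right child = 1).

Codes:
  G: 01 (length 2)
  A: 1 (length 1)
  F: 00 (length 2)
Average code length: 31/26 = 1.1923 bits/symbol


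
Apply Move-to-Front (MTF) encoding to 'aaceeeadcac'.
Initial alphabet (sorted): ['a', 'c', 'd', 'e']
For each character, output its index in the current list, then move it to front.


MTF encoding:
'a': index 0 in ['a', 'c', 'd', 'e'] -> ['a', 'c', 'd', 'e']
'a': index 0 in ['a', 'c', 'd', 'e'] -> ['a', 'c', 'd', 'e']
'c': index 1 in ['a', 'c', 'd', 'e'] -> ['c', 'a', 'd', 'e']
'e': index 3 in ['c', 'a', 'd', 'e'] -> ['e', 'c', 'a', 'd']
'e': index 0 in ['e', 'c', 'a', 'd'] -> ['e', 'c', 'a', 'd']
'e': index 0 in ['e', 'c', 'a', 'd'] -> ['e', 'c', 'a', 'd']
'a': index 2 in ['e', 'c', 'a', 'd'] -> ['a', 'e', 'c', 'd']
'd': index 3 in ['a', 'e', 'c', 'd'] -> ['d', 'a', 'e', 'c']
'c': index 3 in ['d', 'a', 'e', 'c'] -> ['c', 'd', 'a', 'e']
'a': index 2 in ['c', 'd', 'a', 'e'] -> ['a', 'c', 'd', 'e']
'c': index 1 in ['a', 'c', 'd', 'e'] -> ['c', 'a', 'd', 'e']


Output: [0, 0, 1, 3, 0, 0, 2, 3, 3, 2, 1]


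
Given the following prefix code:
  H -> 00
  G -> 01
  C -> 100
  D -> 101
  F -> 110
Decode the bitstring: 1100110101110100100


Decoding step by step:
Bits 110 -> F
Bits 01 -> G
Bits 101 -> D
Bits 01 -> G
Bits 110 -> F
Bits 100 -> C
Bits 100 -> C


Decoded message: FGDGFCC


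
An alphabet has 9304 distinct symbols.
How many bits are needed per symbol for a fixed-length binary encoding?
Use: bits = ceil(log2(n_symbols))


log2(9304) = 13.1836
Bracket: 2^13 = 8192 < 9304 <= 2^14 = 16384
So ceil(log2(9304)) = 14

bits = ceil(log2(9304)) = ceil(13.1836) = 14 bits


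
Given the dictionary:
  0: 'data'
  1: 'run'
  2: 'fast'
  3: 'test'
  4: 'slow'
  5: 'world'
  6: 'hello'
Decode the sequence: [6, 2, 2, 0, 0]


Look up each index in the dictionary:
  6 -> 'hello'
  2 -> 'fast'
  2 -> 'fast'
  0 -> 'data'
  0 -> 'data'

Decoded: "hello fast fast data data"


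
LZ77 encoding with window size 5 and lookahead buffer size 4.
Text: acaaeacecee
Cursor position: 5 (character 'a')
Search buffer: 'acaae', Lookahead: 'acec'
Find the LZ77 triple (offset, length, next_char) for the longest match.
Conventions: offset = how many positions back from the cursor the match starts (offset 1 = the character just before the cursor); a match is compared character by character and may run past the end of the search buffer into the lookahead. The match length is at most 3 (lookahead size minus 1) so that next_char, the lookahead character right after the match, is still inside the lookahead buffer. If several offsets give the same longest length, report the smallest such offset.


Try each offset into the search buffer:
  offset=1 (pos 4, char 'e'): match length 0
  offset=2 (pos 3, char 'a'): match length 1
  offset=3 (pos 2, char 'a'): match length 1
  offset=4 (pos 1, char 'c'): match length 0
  offset=5 (pos 0, char 'a'): match length 2
Longest match has length 2 at offset 5.
next_char = character at position 5 + 2 = 7 -> 'e'

Best match: offset=5, length=2 (matching 'ac' starting at position 0)
LZ77 triple: (5, 2, 'e')


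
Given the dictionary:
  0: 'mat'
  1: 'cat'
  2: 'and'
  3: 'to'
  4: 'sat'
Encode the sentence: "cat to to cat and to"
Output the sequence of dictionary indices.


Look up each word in the dictionary:
  'cat' -> 1
  'to' -> 3
  'to' -> 3
  'cat' -> 1
  'and' -> 2
  'to' -> 3

Encoded: [1, 3, 3, 1, 2, 3]


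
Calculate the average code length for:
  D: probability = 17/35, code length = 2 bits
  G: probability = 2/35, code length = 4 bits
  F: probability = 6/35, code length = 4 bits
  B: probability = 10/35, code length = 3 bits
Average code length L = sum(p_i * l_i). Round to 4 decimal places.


Weighted contributions p_i * l_i:
  D: (17/35) * 2 = 34/35
  G: (2/35) * 4 = 8/35
  F: (6/35) * 4 = 24/35
  B: (10/35) * 3 = 30/35
Sum = (34 + 8 + 24 + 30)/35 = 96/35

L = 96/35 = 2.7429 bits/symbol


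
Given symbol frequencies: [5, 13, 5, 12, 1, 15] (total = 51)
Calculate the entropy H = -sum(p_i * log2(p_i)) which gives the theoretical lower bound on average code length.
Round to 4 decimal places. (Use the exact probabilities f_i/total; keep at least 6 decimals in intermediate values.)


Per-symbol terms -p_i * log2(p_i) with p_i = f_i/51:
  p = 5/51 = 0.098039: log2(p) = -3.350497, -p*log2(p) = 0.328480
  p = 13/51 = 0.254902: log2(p) = -1.971986, -p*log2(p) = 0.502663
  p = 5/51 = 0.098039: log2(p) = -3.350497, -p*log2(p) = 0.328480
  p = 12/51 = 0.235294: log2(p) = -2.087463, -p*log2(p) = 0.491168
  p = 1/51 = 0.019608: log2(p) = -5.672425, -p*log2(p) = 0.111224
  p = 15/51 = 0.294118: log2(p) = -1.765535, -p*log2(p) = 0.519275
H = 0.328480 + 0.502663 + 0.328480 + 0.491168 + 0.111224 + 0.519275 = 2.281290

H = 2.2813 bits/symbol


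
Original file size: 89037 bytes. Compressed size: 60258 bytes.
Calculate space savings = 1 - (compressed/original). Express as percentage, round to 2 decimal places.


ratio = compressed/original = 60258/89037 = 0.676775
savings = 1 - ratio = 1 - 0.676775 = 0.323225
as a percentage: 0.323225 * 100 = 32.32%

Space savings = 1 - 60258/89037 = 32.32%


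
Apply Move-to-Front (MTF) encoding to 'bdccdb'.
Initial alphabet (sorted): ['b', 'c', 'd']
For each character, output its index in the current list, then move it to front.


MTF encoding:
'b': index 0 in ['b', 'c', 'd'] -> ['b', 'c', 'd']
'd': index 2 in ['b', 'c', 'd'] -> ['d', 'b', 'c']
'c': index 2 in ['d', 'b', 'c'] -> ['c', 'd', 'b']
'c': index 0 in ['c', 'd', 'b'] -> ['c', 'd', 'b']
'd': index 1 in ['c', 'd', 'b'] -> ['d', 'c', 'b']
'b': index 2 in ['d', 'c', 'b'] -> ['b', 'd', 'c']


Output: [0, 2, 2, 0, 1, 2]


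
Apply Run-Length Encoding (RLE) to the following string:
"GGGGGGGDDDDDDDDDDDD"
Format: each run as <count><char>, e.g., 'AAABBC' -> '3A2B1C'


Scanning runs left to right:
  i=0: run of 'G' x 7 -> '7G'
  i=7: run of 'D' x 12 -> '12D'

RLE = 7G12D


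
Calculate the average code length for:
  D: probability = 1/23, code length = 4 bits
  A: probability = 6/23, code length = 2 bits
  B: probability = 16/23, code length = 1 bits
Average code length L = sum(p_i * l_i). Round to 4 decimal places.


Weighted contributions p_i * l_i:
  D: (1/23) * 4 = 4/23
  A: (6/23) * 2 = 12/23
  B: (16/23) * 1 = 16/23
Sum = (4 + 12 + 16)/23 = 32/23

L = 32/23 = 1.3913 bits/symbol


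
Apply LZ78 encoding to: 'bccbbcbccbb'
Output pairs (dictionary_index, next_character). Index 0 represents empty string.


LZ78 encoding steps:
Dictionary: {0: ''}
Step 1: w='' (idx 0), next='b' -> output (0, 'b'), add 'b' as idx 1
Step 2: w='' (idx 0), next='c' -> output (0, 'c'), add 'c' as idx 2
Step 3: w='c' (idx 2), next='b' -> output (2, 'b'), add 'cb' as idx 3
Step 4: w='b' (idx 1), next='c' -> output (1, 'c'), add 'bc' as idx 4
Step 5: w='bc' (idx 4), next='c' -> output (4, 'c'), add 'bcc' as idx 5
Step 6: w='b' (idx 1), next='b' -> output (1, 'b'), add 'bb' as idx 6


Encoded: [(0, 'b'), (0, 'c'), (2, 'b'), (1, 'c'), (4, 'c'), (1, 'b')]


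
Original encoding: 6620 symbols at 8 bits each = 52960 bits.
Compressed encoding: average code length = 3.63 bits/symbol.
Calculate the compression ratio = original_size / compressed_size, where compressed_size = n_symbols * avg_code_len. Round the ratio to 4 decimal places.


original_size = n_symbols * orig_bits = 6620 * 8 = 52960 bits
compressed_size = n_symbols * avg_code_len = 6620 * 3.63 = 24030.6 bits
ratio = original_size / compressed_size = 52960 / 24030.6 = 2.2039

Compression ratio = 2.2039


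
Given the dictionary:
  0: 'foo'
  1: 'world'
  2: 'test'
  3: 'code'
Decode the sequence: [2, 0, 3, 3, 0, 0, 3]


Look up each index in the dictionary:
  2 -> 'test'
  0 -> 'foo'
  3 -> 'code'
  3 -> 'code'
  0 -> 'foo'
  0 -> 'foo'
  3 -> 'code'

Decoded: "test foo code code foo foo code"


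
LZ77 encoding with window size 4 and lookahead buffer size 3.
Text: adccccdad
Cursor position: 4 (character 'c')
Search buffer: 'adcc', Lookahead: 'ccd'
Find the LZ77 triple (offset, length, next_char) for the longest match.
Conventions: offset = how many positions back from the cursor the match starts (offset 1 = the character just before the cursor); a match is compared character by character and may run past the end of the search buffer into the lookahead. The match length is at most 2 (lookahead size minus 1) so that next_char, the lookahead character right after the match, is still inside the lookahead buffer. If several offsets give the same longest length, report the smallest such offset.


Try each offset into the search buffer:
  offset=1 (pos 3, char 'c'): match length 2
  offset=2 (pos 2, char 'c'): match length 2
  offset=3 (pos 1, char 'd'): match length 0
  offset=4 (pos 0, char 'a'): match length 0
Longest match has length 2, found at offsets 1, 2; take the smallest, offset 1.
next_char = character at position 4 + 2 = 6 -> 'd'

Best match: offset=1, length=2 (matching 'cc' starting at position 3)
LZ77 triple: (1, 2, 'd')
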